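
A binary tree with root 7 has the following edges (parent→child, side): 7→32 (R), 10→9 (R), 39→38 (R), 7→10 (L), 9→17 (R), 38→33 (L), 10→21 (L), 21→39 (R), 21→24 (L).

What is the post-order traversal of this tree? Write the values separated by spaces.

24 33 38 39 21 17 9 10 32 7

Post-order visits the left subtree, then the right subtree, then the node.
At 7: go left to 10.
  At 10: go left to 21.
    At 21: go left to 24.
      24 is a leaf — visit 24.
    At 21: go right to 39.
      At 39: no left child.
      At 39: go right to 38.
        At 38: go left to 33.
          33 is a leaf — visit 33.
        At 38: no right child.
        Visit 38.
      Visit 39.
    Visit 21.
  At 10: go right to 9.
    At 9: no left child.
    At 9: go right to 17.
      17 is a leaf — visit 17.
    Visit 9.
  Visit 10.
At 7: go right to 32.
  32 is a leaf — visit 32.
Visit 7.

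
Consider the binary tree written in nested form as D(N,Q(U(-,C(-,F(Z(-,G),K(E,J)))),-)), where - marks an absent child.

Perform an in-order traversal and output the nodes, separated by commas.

N, D, U, C, Z, G, F, E, K, J, Q

In-order visits the left subtree, then the node, then the right subtree.
At D: go left to N.
  N is a leaf — visit N.
Visit D.
At D: go right to Q.
  At Q: go left to U.
    At U: no left child.
    Visit U.
    At U: go right to C.
      At C: no left child.
      Visit C.
      At C: go right to F.
        At F: go left to Z.
          At Z: no left child.
          Visit Z.
          At Z: go right to G.
            G is a leaf — visit G.
        Visit F.
        At F: go right to K.
          At K: go left to E.
            E is a leaf — visit E.
          Visit K.
          At K: go right to J.
            J is a leaf — visit J.
  Visit Q.
  At Q: no right child.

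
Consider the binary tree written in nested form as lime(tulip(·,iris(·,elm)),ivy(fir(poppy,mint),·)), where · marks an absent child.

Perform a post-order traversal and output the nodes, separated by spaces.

Post-order visits the left subtree, then the right subtree, then the node.
At lime: go left to tulip.
  At tulip: no left child.
  At tulip: go right to iris.
    At iris: no left child.
    At iris: go right to elm.
      elm is a leaf — visit elm.
    Visit iris.
  Visit tulip.
At lime: go right to ivy.
  At ivy: go left to fir.
    At fir: go left to poppy.
      poppy is a leaf — visit poppy.
    At fir: go right to mint.
      mint is a leaf — visit mint.
    Visit fir.
  At ivy: no right child.
  Visit ivy.
Visit lime.

elm iris tulip poppy mint fir ivy lime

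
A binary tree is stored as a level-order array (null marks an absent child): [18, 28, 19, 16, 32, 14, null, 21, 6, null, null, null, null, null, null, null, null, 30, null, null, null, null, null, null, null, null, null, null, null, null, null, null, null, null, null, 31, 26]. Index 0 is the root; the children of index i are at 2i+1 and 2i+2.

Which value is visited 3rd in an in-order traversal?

31

In-order visits the left subtree, then the node, then the right subtree.
At 18: go left to 28.
  At 28: go left to 16.
    At 16: go left to 21.
      21 is a leaf — visit 21.
    Visit 16.
    At 16: go right to 6.
      At 6: go left to 30.
        At 30: go left to 31.
          31 is a leaf — visit 31.
        Visit 30.
        At 30: go right to 26.
          26 is a leaf — visit 26.
      Visit 6.
      At 6: no right child.
  Visit 28.
  At 28: go right to 32.
    32 is a leaf — visit 32.
Visit 18.
At 18: go right to 19.
  At 19: go left to 14.
    14 is a leaf — visit 14.
  Visit 19.
  At 19: no right child.
Full in-order sequence: 21, 16, 31, 30, 26, 6, 28, 32, 18, 14, 19.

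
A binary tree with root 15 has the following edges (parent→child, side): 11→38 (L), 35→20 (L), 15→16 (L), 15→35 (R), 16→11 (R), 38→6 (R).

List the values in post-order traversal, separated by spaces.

6 38 11 16 20 35 15

Post-order visits the left subtree, then the right subtree, then the node.
At 15: go left to 16.
  At 16: no left child.
  At 16: go right to 11.
    At 11: go left to 38.
      At 38: no left child.
      At 38: go right to 6.
        6 is a leaf — visit 6.
      Visit 38.
    At 11: no right child.
    Visit 11.
  Visit 16.
At 15: go right to 35.
  At 35: go left to 20.
    20 is a leaf — visit 20.
  At 35: no right child.
  Visit 35.
Visit 15.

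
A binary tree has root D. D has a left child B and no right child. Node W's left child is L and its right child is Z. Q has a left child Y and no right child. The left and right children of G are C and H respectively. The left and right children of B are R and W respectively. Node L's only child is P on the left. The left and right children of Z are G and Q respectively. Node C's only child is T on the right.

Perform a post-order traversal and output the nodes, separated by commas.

R, P, L, T, C, H, G, Y, Q, Z, W, B, D

Post-order visits the left subtree, then the right subtree, then the node.
At D: go left to B.
  At B: go left to R.
    R is a leaf — visit R.
  At B: go right to W.
    At W: go left to L.
      At L: go left to P.
        P is a leaf — visit P.
      At L: no right child.
      Visit L.
    At W: go right to Z.
      At Z: go left to G.
        At G: go left to C.
          At C: no left child.
          At C: go right to T.
            T is a leaf — visit T.
          Visit C.
        At G: go right to H.
          H is a leaf — visit H.
        Visit G.
      At Z: go right to Q.
        At Q: go left to Y.
          Y is a leaf — visit Y.
        At Q: no right child.
        Visit Q.
      Visit Z.
    Visit W.
  Visit B.
At D: no right child.
Visit D.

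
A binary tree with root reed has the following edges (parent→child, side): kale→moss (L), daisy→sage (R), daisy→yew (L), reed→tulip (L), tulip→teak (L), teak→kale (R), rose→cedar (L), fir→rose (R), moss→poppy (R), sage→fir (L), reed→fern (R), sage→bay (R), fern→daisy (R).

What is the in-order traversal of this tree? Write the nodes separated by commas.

teak, moss, poppy, kale, tulip, reed, fern, yew, daisy, fir, cedar, rose, sage, bay

In-order visits the left subtree, then the node, then the right subtree.
At reed: go left to tulip.
  At tulip: go left to teak.
    At teak: no left child.
    Visit teak.
    At teak: go right to kale.
      At kale: go left to moss.
        At moss: no left child.
        Visit moss.
        At moss: go right to poppy.
          poppy is a leaf — visit poppy.
      Visit kale.
      At kale: no right child.
  Visit tulip.
  At tulip: no right child.
Visit reed.
At reed: go right to fern.
  At fern: no left child.
  Visit fern.
  At fern: go right to daisy.
    At daisy: go left to yew.
      yew is a leaf — visit yew.
    Visit daisy.
    At daisy: go right to sage.
      At sage: go left to fir.
        At fir: no left child.
        Visit fir.
        At fir: go right to rose.
          At rose: go left to cedar.
            cedar is a leaf — visit cedar.
          Visit rose.
          At rose: no right child.
      Visit sage.
      At sage: go right to bay.
        bay is a leaf — visit bay.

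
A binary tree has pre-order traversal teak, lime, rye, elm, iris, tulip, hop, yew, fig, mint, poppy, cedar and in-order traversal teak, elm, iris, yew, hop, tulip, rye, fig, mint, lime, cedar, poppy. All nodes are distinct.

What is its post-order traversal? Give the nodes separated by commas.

yew, hop, tulip, iris, elm, mint, fig, rye, cedar, poppy, lime, teak

The first element of pre-order is the root; it splits in-order into left and right subtrees.
Root teak: left subtree has 0 nodes { }, right has 11 {elm, iris, yew, hop, tulip, rye, fig, mint, lime, cedar, poppy}.
  Root lime: left subtree has 8 nodes {elm, iris, yew, hop, tulip, rye, fig, mint}, right has 2 {cedar, poppy}.
    Root rye: left subtree has 5 nodes {elm, iris, yew, hop, tulip}, right has 2 {fig, mint}.
      Root elm: left subtree has 0 nodes { }, right has 4 {iris, yew, hop, tulip}.
        Root iris: left subtree has 0 nodes { }, right has 3 {yew, hop, tulip}.
          Root tulip: left subtree has 2 nodes {yew, hop}, right has 0 { }.
            Root hop: left subtree has 1 node {yew}, right has 0 { }.
      Root fig: left subtree has 0 nodes { }, right has 1 {mint}.
    Root poppy: left subtree has 1 node {cedar}, right has 0 { }.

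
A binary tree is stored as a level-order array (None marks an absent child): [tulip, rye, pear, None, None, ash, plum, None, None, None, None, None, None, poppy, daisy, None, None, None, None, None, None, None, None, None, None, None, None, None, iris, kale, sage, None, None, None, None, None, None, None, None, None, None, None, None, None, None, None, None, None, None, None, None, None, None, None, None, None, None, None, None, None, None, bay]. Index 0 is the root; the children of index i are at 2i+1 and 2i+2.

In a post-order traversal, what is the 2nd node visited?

Post-order visits the left subtree, then the right subtree, then the node.
At tulip: go left to rye.
  rye is a leaf — visit rye.
At tulip: go right to pear.
  At pear: go left to ash.
    ash is a leaf — visit ash.
  At pear: go right to plum.
    At plum: go left to poppy.
      At poppy: no left child.
      At poppy: go right to iris.
        iris is a leaf — visit iris.
      Visit poppy.
    At plum: go right to daisy.
      At daisy: go left to kale.
        kale is a leaf — visit kale.
      At daisy: go right to sage.
        At sage: go left to bay.
          bay is a leaf — visit bay.
        At sage: no right child.
        Visit sage.
      Visit daisy.
    Visit plum.
  Visit pear.
Visit tulip.
Full post-order sequence: rye, ash, iris, poppy, kale, bay, sage, daisy, plum, pear, tulip.

ash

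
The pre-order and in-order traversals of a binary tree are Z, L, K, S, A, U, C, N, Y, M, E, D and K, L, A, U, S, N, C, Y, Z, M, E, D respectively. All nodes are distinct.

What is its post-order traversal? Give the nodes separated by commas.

K, U, A, N, Y, C, S, L, D, E, M, Z

The first element of pre-order is the root; it splits in-order into left and right subtrees.
Root Z: left subtree has 8 nodes {K, L, A, U, S, N, C, Y}, right has 3 {M, E, D}.
  Root L: left subtree has 1 node {K}, right has 6 {A, U, S, N, C, Y}.
    Root S: left subtree has 2 nodes {A, U}, right has 3 {N, C, Y}.
      Root A: left subtree has 0 nodes { }, right has 1 {U}.
      Root C: left subtree has 1 node {N}, right has 1 {Y}.
  Root M: left subtree has 0 nodes { }, right has 2 {E, D}.
    Root E: left subtree has 0 nodes { }, right has 1 {D}.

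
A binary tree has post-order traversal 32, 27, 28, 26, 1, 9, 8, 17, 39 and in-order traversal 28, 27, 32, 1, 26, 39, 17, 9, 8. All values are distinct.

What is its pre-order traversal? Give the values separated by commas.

39, 1, 28, 27, 32, 26, 17, 8, 9

The last element of post-order is the root; it splits in-order into left and right subtrees.
Root 39: left subtree has 5 nodes {28, 27, 32, 1, 26}, right has 3 {17, 9, 8}.
  Root 1: left subtree has 3 nodes {28, 27, 32}, right has 1 {26}.
    Root 28: left subtree has 0 nodes { }, right has 2 {27, 32}.
      Root 27: left subtree has 0 nodes { }, right has 1 {32}.
  Root 17: left subtree has 0 nodes { }, right has 2 {9, 8}.
    Root 8: left subtree has 1 node {9}, right has 0 { }.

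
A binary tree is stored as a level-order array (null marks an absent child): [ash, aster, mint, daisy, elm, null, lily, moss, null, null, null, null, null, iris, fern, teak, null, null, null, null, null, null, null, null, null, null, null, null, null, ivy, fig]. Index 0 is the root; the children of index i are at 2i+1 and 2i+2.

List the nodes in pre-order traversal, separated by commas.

ash, aster, daisy, moss, teak, elm, mint, lily, iris, fern, ivy, fig

Pre-order visits the node, then its left subtree, then its right subtree.
Visit ash.
At ash: go left to aster.
  Visit aster.
  At aster: go left to daisy.
    Visit daisy.
    At daisy: go left to moss.
      Visit moss.
      At moss: go left to teak.
        teak is a leaf — visit teak.
      At moss: no right child.
    At daisy: no right child.
  At aster: go right to elm.
    elm is a leaf — visit elm.
At ash: go right to mint.
  Visit mint.
  At mint: no left child.
  At mint: go right to lily.
    Visit lily.
    At lily: go left to iris.
      iris is a leaf — visit iris.
    At lily: go right to fern.
      Visit fern.
      At fern: go left to ivy.
        ivy is a leaf — visit ivy.
      At fern: go right to fig.
        fig is a leaf — visit fig.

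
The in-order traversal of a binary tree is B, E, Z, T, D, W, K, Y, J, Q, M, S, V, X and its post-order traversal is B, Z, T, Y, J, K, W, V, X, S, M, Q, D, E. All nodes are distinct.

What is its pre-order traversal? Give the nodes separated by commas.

E, B, D, T, Z, Q, W, K, J, Y, M, S, X, V

The last element of post-order is the root; it splits in-order into left and right subtrees.
Root E: left subtree has 1 node {B}, right has 12 {Z, T, D, W, K, Y, J, Q, M, S, V, X}.
  Root D: left subtree has 2 nodes {Z, T}, right has 9 {W, K, Y, J, Q, M, S, V, X}.
    Root T: left subtree has 1 node {Z}, right has 0 { }.
    Root Q: left subtree has 4 nodes {W, K, Y, J}, right has 4 {M, S, V, X}.
      Root W: left subtree has 0 nodes { }, right has 3 {K, Y, J}.
        Root K: left subtree has 0 nodes { }, right has 2 {Y, J}.
          Root J: left subtree has 1 node {Y}, right has 0 { }.
      Root M: left subtree has 0 nodes { }, right has 3 {S, V, X}.
        Root S: left subtree has 0 nodes { }, right has 2 {V, X}.
          Root X: left subtree has 1 node {V}, right has 0 { }.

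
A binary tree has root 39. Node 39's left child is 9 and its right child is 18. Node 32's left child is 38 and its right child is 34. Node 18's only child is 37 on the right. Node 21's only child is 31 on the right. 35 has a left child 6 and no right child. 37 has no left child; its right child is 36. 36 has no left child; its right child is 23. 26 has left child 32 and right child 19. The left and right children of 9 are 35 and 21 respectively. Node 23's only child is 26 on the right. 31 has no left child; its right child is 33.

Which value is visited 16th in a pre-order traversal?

Pre-order visits the node, then its left subtree, then its right subtree.
Visit 39.
At 39: go left to 9.
  Visit 9.
  At 9: go left to 35.
    Visit 35.
    At 35: go left to 6.
      6 is a leaf — visit 6.
    At 35: no right child.
  At 9: go right to 21.
    Visit 21.
    At 21: no left child.
    At 21: go right to 31.
      Visit 31.
      At 31: no left child.
      At 31: go right to 33.
        33 is a leaf — visit 33.
At 39: go right to 18.
  Visit 18.
  At 18: no left child.
  At 18: go right to 37.
    Visit 37.
    At 37: no left child.
    At 37: go right to 36.
      Visit 36.
      At 36: no left child.
      At 36: go right to 23.
        Visit 23.
        At 23: no left child.
        At 23: go right to 26.
          Visit 26.
          At 26: go left to 32.
            Visit 32.
            At 32: go left to 38.
              38 is a leaf — visit 38.
            At 32: go right to 34.
              34 is a leaf — visit 34.
          At 26: go right to 19.
            19 is a leaf — visit 19.
Full pre-order sequence: 39, 9, 35, 6, 21, 31, 33, 18, 37, 36, 23, 26, 32, 38, 34, 19.

19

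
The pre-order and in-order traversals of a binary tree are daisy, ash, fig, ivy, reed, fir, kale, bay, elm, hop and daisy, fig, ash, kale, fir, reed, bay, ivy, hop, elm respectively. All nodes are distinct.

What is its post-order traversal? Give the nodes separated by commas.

fig, kale, fir, bay, reed, hop, elm, ivy, ash, daisy

The first element of pre-order is the root; it splits in-order into left and right subtrees.
Root daisy: left subtree has 0 nodes { }, right has 9 {fig, ash, kale, fir, reed, bay, ivy, hop, elm}.
  Root ash: left subtree has 1 node {fig}, right has 7 {kale, fir, reed, bay, ivy, hop, elm}.
    Root ivy: left subtree has 4 nodes {kale, fir, reed, bay}, right has 2 {hop, elm}.
      Root reed: left subtree has 2 nodes {kale, fir}, right has 1 {bay}.
        Root fir: left subtree has 1 node {kale}, right has 0 { }.
      Root elm: left subtree has 1 node {hop}, right has 0 { }.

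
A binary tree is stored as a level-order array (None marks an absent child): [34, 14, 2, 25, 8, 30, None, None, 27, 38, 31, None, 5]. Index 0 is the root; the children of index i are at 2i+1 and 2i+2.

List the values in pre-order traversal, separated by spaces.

34 14 25 27 8 38 31 2 30 5

Pre-order visits the node, then its left subtree, then its right subtree.
Visit 34.
At 34: go left to 14.
  Visit 14.
  At 14: go left to 25.
    Visit 25.
    At 25: no left child.
    At 25: go right to 27.
      27 is a leaf — visit 27.
  At 14: go right to 8.
    Visit 8.
    At 8: go left to 38.
      38 is a leaf — visit 38.
    At 8: go right to 31.
      31 is a leaf — visit 31.
At 34: go right to 2.
  Visit 2.
  At 2: go left to 30.
    Visit 30.
    At 30: no left child.
    At 30: go right to 5.
      5 is a leaf — visit 5.
  At 2: no right child.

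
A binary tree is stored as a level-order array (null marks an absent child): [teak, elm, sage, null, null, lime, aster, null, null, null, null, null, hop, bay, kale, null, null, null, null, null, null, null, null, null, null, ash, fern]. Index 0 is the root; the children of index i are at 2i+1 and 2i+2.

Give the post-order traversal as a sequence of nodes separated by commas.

Post-order visits the left subtree, then the right subtree, then the node.
At teak: go left to elm.
  elm is a leaf — visit elm.
At teak: go right to sage.
  At sage: go left to lime.
    At lime: no left child.
    At lime: go right to hop.
      At hop: go left to ash.
        ash is a leaf — visit ash.
      At hop: go right to fern.
        fern is a leaf — visit fern.
      Visit hop.
    Visit lime.
  At sage: go right to aster.
    At aster: go left to bay.
      bay is a leaf — visit bay.
    At aster: go right to kale.
      kale is a leaf — visit kale.
    Visit aster.
  Visit sage.
Visit teak.

elm, ash, fern, hop, lime, bay, kale, aster, sage, teak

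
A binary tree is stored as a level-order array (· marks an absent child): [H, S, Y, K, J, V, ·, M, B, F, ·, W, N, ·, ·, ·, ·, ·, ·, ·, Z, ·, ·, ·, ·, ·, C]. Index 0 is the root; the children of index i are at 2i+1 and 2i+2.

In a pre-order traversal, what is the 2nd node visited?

S

Pre-order visits the node, then its left subtree, then its right subtree.
Visit H.
At H: go left to S.
  Visit S.
  At S: go left to K.
    Visit K.
    At K: go left to M.
      M is a leaf — visit M.
    At K: go right to B.
      B is a leaf — visit B.
  At S: go right to J.
    Visit J.
    At J: go left to F.
      Visit F.
      At F: no left child.
      At F: go right to Z.
        Z is a leaf — visit Z.
    At J: no right child.
At H: go right to Y.
  Visit Y.
  At Y: go left to V.
    Visit V.
    At V: go left to W.
      W is a leaf — visit W.
    At V: go right to N.
      Visit N.
      At N: no left child.
      At N: go right to C.
        C is a leaf — visit C.
  At Y: no right child.
Full pre-order sequence: H, S, K, M, B, J, F, Z, Y, V, W, N, C.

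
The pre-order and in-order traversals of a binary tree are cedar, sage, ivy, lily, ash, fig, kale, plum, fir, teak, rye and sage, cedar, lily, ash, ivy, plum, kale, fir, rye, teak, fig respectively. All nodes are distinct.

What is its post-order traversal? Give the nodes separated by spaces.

The first element of pre-order is the root; it splits in-order into left and right subtrees.
Root cedar: left subtree has 1 node {sage}, right has 9 {lily, ash, ivy, plum, kale, fir, rye, teak, fig}.
  Root ivy: left subtree has 2 nodes {lily, ash}, right has 6 {plum, kale, fir, rye, teak, fig}.
    Root lily: left subtree has 0 nodes { }, right has 1 {ash}.
    Root fig: left subtree has 5 nodes {plum, kale, fir, rye, teak}, right has 0 { }.
      Root kale: left subtree has 1 node {plum}, right has 3 {fir, rye, teak}.
        Root fir: left subtree has 0 nodes { }, right has 2 {rye, teak}.
          Root teak: left subtree has 1 node {rye}, right has 0 { }.

sage ash lily plum rye teak fir kale fig ivy cedar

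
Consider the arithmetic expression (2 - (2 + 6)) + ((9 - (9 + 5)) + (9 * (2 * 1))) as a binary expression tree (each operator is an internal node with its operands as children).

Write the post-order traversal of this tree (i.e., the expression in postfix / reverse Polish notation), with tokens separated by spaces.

2 2 6 + - 9 9 5 + - 9 2 1 * * + +

Post-order on an expression tree gives postfix notation: for each operator, emit left operand, right operand, then the operator.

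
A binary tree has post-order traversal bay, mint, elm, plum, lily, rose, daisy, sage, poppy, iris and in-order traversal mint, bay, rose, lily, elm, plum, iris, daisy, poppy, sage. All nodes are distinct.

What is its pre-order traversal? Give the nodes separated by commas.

The last element of post-order is the root; it splits in-order into left and right subtrees.
Root iris: left subtree has 6 nodes {mint, bay, rose, lily, elm, plum}, right has 3 {daisy, poppy, sage}.
  Root rose: left subtree has 2 nodes {mint, bay}, right has 3 {lily, elm, plum}.
    Root mint: left subtree has 0 nodes { }, right has 1 {bay}.
    Root lily: left subtree has 0 nodes { }, right has 2 {elm, plum}.
      Root plum: left subtree has 1 node {elm}, right has 0 { }.
  Root poppy: left subtree has 1 node {daisy}, right has 1 {sage}.

iris, rose, mint, bay, lily, plum, elm, poppy, daisy, sage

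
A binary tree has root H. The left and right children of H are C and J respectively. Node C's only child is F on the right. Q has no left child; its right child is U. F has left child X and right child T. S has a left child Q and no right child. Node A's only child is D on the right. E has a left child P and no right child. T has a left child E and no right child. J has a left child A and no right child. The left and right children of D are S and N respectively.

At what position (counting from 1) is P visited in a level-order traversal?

12

Level-order visits nodes level by level from the root, left to right within each level.
Level 0: H
Level 1: C, J
Level 2: F, A
Level 3: X, T, D
Level 4: E, S, N
Level 5: P, Q
Level 6: U
Full level-order sequence: H, C, J, F, A, X, T, D, E, S, N, P, Q, U.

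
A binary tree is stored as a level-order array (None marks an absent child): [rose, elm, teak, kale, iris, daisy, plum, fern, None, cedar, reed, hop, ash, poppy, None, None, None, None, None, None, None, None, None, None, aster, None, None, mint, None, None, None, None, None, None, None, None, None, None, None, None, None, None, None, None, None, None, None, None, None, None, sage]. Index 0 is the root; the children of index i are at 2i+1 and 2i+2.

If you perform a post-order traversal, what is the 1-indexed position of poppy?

13

Post-order visits the left subtree, then the right subtree, then the node.
At rose: go left to elm.
  At elm: go left to kale.
    At kale: go left to fern.
      fern is a leaf — visit fern.
    At kale: no right child.
    Visit kale.
  At elm: go right to iris.
    At iris: go left to cedar.
      cedar is a leaf — visit cedar.
    At iris: go right to reed.
      reed is a leaf — visit reed.
    Visit iris.
  Visit elm.
At rose: go right to teak.
  At teak: go left to daisy.
    At daisy: go left to hop.
      At hop: no left child.
      At hop: go right to aster.
        At aster: no left child.
        At aster: go right to sage.
          sage is a leaf — visit sage.
        Visit aster.
      Visit hop.
    At daisy: go right to ash.
      ash is a leaf — visit ash.
    Visit daisy.
  At teak: go right to plum.
    At plum: go left to poppy.
      At poppy: go left to mint.
        mint is a leaf — visit mint.
      At poppy: no right child.
      Visit poppy.
    At plum: no right child.
    Visit plum.
  Visit teak.
Visit rose.
Full post-order sequence: fern, kale, cedar, reed, iris, elm, sage, aster, hop, ash, daisy, mint, poppy, plum, teak, rose.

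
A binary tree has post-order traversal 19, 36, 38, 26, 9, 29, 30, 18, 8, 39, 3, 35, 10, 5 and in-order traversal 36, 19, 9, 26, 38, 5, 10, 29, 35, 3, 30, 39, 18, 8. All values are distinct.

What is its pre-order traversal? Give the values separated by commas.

5, 9, 36, 19, 26, 38, 10, 35, 29, 3, 39, 30, 8, 18

The last element of post-order is the root; it splits in-order into left and right subtrees.
Root 5: left subtree has 5 nodes {36, 19, 9, 26, 38}, right has 8 {10, 29, 35, 3, 30, 39, 18, 8}.
  Root 9: left subtree has 2 nodes {36, 19}, right has 2 {26, 38}.
    Root 36: left subtree has 0 nodes { }, right has 1 {19}.
    Root 26: left subtree has 0 nodes { }, right has 1 {38}.
  Root 10: left subtree has 0 nodes { }, right has 7 {29, 35, 3, 30, 39, 18, 8}.
    Root 35: left subtree has 1 node {29}, right has 5 {3, 30, 39, 18, 8}.
      Root 3: left subtree has 0 nodes { }, right has 4 {30, 39, 18, 8}.
        Root 39: left subtree has 1 node {30}, right has 2 {18, 8}.
          Root 8: left subtree has 1 node {18}, right has 0 { }.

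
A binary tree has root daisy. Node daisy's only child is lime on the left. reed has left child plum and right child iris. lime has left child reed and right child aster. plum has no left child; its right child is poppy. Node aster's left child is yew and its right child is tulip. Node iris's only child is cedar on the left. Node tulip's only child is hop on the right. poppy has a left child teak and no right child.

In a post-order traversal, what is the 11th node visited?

lime

Post-order visits the left subtree, then the right subtree, then the node.
At daisy: go left to lime.
  At lime: go left to reed.
    At reed: go left to plum.
      At plum: no left child.
      At plum: go right to poppy.
        At poppy: go left to teak.
          teak is a leaf — visit teak.
        At poppy: no right child.
        Visit poppy.
      Visit plum.
    At reed: go right to iris.
      At iris: go left to cedar.
        cedar is a leaf — visit cedar.
      At iris: no right child.
      Visit iris.
    Visit reed.
  At lime: go right to aster.
    At aster: go left to yew.
      yew is a leaf — visit yew.
    At aster: go right to tulip.
      At tulip: no left child.
      At tulip: go right to hop.
        hop is a leaf — visit hop.
      Visit tulip.
    Visit aster.
  Visit lime.
At daisy: no right child.
Visit daisy.
Full post-order sequence: teak, poppy, plum, cedar, iris, reed, yew, hop, tulip, aster, lime, daisy.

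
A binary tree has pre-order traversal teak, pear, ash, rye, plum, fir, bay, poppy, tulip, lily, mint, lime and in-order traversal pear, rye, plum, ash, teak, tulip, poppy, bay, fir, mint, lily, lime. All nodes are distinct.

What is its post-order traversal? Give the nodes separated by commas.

The first element of pre-order is the root; it splits in-order into left and right subtrees.
Root teak: left subtree has 4 nodes {pear, rye, plum, ash}, right has 7 {tulip, poppy, bay, fir, mint, lily, lime}.
  Root pear: left subtree has 0 nodes { }, right has 3 {rye, plum, ash}.
    Root ash: left subtree has 2 nodes {rye, plum}, right has 0 { }.
      Root rye: left subtree has 0 nodes { }, right has 1 {plum}.
  Root fir: left subtree has 3 nodes {tulip, poppy, bay}, right has 3 {mint, lily, lime}.
    Root bay: left subtree has 2 nodes {tulip, poppy}, right has 0 { }.
      Root poppy: left subtree has 1 node {tulip}, right has 0 { }.
    Root lily: left subtree has 1 node {mint}, right has 1 {lime}.

plum, rye, ash, pear, tulip, poppy, bay, mint, lime, lily, fir, teak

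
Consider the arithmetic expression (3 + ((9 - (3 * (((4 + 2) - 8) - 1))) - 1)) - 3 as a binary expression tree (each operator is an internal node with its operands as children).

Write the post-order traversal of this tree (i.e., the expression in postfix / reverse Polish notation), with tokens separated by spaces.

Post-order on an expression tree gives postfix notation: for each operator, emit left operand, right operand, then the operator.

3 9 3 4 2 + 8 - 1 - * - 1 - + 3 -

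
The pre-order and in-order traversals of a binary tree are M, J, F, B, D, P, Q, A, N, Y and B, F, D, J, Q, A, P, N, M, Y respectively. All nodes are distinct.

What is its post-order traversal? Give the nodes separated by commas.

B, D, F, A, Q, N, P, J, Y, M

The first element of pre-order is the root; it splits in-order into left and right subtrees.
Root M: left subtree has 8 nodes {B, F, D, J, Q, A, P, N}, right has 1 {Y}.
  Root J: left subtree has 3 nodes {B, F, D}, right has 4 {Q, A, P, N}.
    Root F: left subtree has 1 node {B}, right has 1 {D}.
    Root P: left subtree has 2 nodes {Q, A}, right has 1 {N}.
      Root Q: left subtree has 0 nodes { }, right has 1 {A}.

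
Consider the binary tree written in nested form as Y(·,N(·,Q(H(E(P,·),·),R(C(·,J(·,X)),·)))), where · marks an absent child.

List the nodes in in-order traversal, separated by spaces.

Y N P E H Q C J X R

In-order visits the left subtree, then the node, then the right subtree.
At Y: no left child.
Visit Y.
At Y: go right to N.
  At N: no left child.
  Visit N.
  At N: go right to Q.
    At Q: go left to H.
      At H: go left to E.
        At E: go left to P.
          P is a leaf — visit P.
        Visit E.
        At E: no right child.
      Visit H.
      At H: no right child.
    Visit Q.
    At Q: go right to R.
      At R: go left to C.
        At C: no left child.
        Visit C.
        At C: go right to J.
          At J: no left child.
          Visit J.
          At J: go right to X.
            X is a leaf — visit X.
      Visit R.
      At R: no right child.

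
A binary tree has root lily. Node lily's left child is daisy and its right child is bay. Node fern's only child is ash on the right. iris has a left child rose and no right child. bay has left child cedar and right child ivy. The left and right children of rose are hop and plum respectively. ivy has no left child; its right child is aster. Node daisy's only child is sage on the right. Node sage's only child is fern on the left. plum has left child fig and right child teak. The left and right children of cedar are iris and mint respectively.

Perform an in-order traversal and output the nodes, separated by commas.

In-order visits the left subtree, then the node, then the right subtree.
At lily: go left to daisy.
  At daisy: no left child.
  Visit daisy.
  At daisy: go right to sage.
    At sage: go left to fern.
      At fern: no left child.
      Visit fern.
      At fern: go right to ash.
        ash is a leaf — visit ash.
    Visit sage.
    At sage: no right child.
Visit lily.
At lily: go right to bay.
  At bay: go left to cedar.
    At cedar: go left to iris.
      At iris: go left to rose.
        At rose: go left to hop.
          hop is a leaf — visit hop.
        Visit rose.
        At rose: go right to plum.
          At plum: go left to fig.
            fig is a leaf — visit fig.
          Visit plum.
          At plum: go right to teak.
            teak is a leaf — visit teak.
      Visit iris.
      At iris: no right child.
    Visit cedar.
    At cedar: go right to mint.
      mint is a leaf — visit mint.
  Visit bay.
  At bay: go right to ivy.
    At ivy: no left child.
    Visit ivy.
    At ivy: go right to aster.
      aster is a leaf — visit aster.

daisy, fern, ash, sage, lily, hop, rose, fig, plum, teak, iris, cedar, mint, bay, ivy, aster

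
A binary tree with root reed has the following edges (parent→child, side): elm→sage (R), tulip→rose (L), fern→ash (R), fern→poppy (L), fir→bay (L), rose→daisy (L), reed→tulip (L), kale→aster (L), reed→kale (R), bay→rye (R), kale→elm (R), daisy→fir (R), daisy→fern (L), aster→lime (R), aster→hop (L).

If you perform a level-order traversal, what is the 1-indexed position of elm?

Level-order visits nodes level by level from the root, left to right within each level.
Level 0: reed
Level 1: tulip, kale
Level 2: rose, aster, elm
Level 3: daisy, hop, lime, sage
Level 4: fern, fir
Level 5: poppy, ash, bay
Level 6: rye
Full level-order sequence: reed, tulip, kale, rose, aster, elm, daisy, hop, lime, sage, fern, fir, poppy, ash, bay, rye.

6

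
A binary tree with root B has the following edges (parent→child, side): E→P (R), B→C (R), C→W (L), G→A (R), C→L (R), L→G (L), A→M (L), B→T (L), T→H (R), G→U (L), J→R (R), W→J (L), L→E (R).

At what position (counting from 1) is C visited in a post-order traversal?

Post-order visits the left subtree, then the right subtree, then the node.
At B: go left to T.
  At T: no left child.
  At T: go right to H.
    H is a leaf — visit H.
  Visit T.
At B: go right to C.
  At C: go left to W.
    At W: go left to J.
      At J: no left child.
      At J: go right to R.
        R is a leaf — visit R.
      Visit J.
    At W: no right child.
    Visit W.
  At C: go right to L.
    At L: go left to G.
      At G: go left to U.
        U is a leaf — visit U.
      At G: go right to A.
        At A: go left to M.
          M is a leaf — visit M.
        At A: no right child.
        Visit A.
      Visit G.
    At L: go right to E.
      At E: no left child.
      At E: go right to P.
        P is a leaf — visit P.
      Visit E.
    Visit L.
  Visit C.
Visit B.
Full post-order sequence: H, T, R, J, W, U, M, A, G, P, E, L, C, B.

13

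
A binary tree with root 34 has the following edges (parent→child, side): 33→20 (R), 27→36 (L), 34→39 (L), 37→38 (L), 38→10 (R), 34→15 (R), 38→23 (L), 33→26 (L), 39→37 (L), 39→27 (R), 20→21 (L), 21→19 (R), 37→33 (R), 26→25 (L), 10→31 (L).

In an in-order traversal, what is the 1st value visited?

In-order visits the left subtree, then the node, then the right subtree.
At 34: go left to 39.
  At 39: go left to 37.
    At 37: go left to 38.
      At 38: go left to 23.
        23 is a leaf — visit 23.
      Visit 38.
      At 38: go right to 10.
        At 10: go left to 31.
          31 is a leaf — visit 31.
        Visit 10.
        At 10: no right child.
    Visit 37.
    At 37: go right to 33.
      At 33: go left to 26.
        At 26: go left to 25.
          25 is a leaf — visit 25.
        Visit 26.
        At 26: no right child.
      Visit 33.
      At 33: go right to 20.
        At 20: go left to 21.
          At 21: no left child.
          Visit 21.
          At 21: go right to 19.
            19 is a leaf — visit 19.
        Visit 20.
        At 20: no right child.
  Visit 39.
  At 39: go right to 27.
    At 27: go left to 36.
      36 is a leaf — visit 36.
    Visit 27.
    At 27: no right child.
Visit 34.
At 34: go right to 15.
  15 is a leaf — visit 15.
Full in-order sequence: 23, 38, 31, 10, 37, 25, 26, 33, 21, 19, 20, 39, 36, 27, 34, 15.

23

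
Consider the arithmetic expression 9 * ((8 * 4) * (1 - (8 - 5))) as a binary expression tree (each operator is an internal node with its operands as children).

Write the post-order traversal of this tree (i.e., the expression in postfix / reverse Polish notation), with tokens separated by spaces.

9 8 4 * 1 8 5 - - * *

Post-order on an expression tree gives postfix notation: for each operator, emit left operand, right operand, then the operator.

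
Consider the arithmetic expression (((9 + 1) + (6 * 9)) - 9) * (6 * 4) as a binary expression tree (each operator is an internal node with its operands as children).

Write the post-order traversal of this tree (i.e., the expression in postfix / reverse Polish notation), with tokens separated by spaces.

Post-order on an expression tree gives postfix notation: for each operator, emit left operand, right operand, then the operator.

9 1 + 6 9 * + 9 - 6 4 * *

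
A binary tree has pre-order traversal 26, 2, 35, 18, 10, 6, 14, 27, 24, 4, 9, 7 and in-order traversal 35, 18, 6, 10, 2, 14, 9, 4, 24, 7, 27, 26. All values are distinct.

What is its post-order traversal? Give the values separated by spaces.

6 10 18 35 9 4 7 24 27 14 2 26

The first element of pre-order is the root; it splits in-order into left and right subtrees.
Root 26: left subtree has 11 nodes {35, 18, 6, 10, 2, 14, 9, 4, 24, 7, 27}, right has 0 { }.
  Root 2: left subtree has 4 nodes {35, 18, 6, 10}, right has 6 {14, 9, 4, 24, 7, 27}.
    Root 35: left subtree has 0 nodes { }, right has 3 {18, 6, 10}.
      Root 18: left subtree has 0 nodes { }, right has 2 {6, 10}.
        Root 10: left subtree has 1 node {6}, right has 0 { }.
    Root 14: left subtree has 0 nodes { }, right has 5 {9, 4, 24, 7, 27}.
      Root 27: left subtree has 4 nodes {9, 4, 24, 7}, right has 0 { }.
        Root 24: left subtree has 2 nodes {9, 4}, right has 1 {7}.
          Root 4: left subtree has 1 node {9}, right has 0 { }.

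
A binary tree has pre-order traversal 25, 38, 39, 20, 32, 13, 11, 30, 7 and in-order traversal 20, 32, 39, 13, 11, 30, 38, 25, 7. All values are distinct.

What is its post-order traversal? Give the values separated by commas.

The first element of pre-order is the root; it splits in-order into left and right subtrees.
Root 25: left subtree has 7 nodes {20, 32, 39, 13, 11, 30, 38}, right has 1 {7}.
  Root 38: left subtree has 6 nodes {20, 32, 39, 13, 11, 30}, right has 0 { }.
    Root 39: left subtree has 2 nodes {20, 32}, right has 3 {13, 11, 30}.
      Root 20: left subtree has 0 nodes { }, right has 1 {32}.
      Root 13: left subtree has 0 nodes { }, right has 2 {11, 30}.
        Root 11: left subtree has 0 nodes { }, right has 1 {30}.

32, 20, 30, 11, 13, 39, 38, 7, 25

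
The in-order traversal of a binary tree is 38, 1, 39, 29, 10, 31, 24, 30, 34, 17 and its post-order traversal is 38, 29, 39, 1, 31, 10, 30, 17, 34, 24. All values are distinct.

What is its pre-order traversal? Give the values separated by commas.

24, 10, 1, 38, 39, 29, 31, 34, 30, 17

The last element of post-order is the root; it splits in-order into left and right subtrees.
Root 24: left subtree has 6 nodes {38, 1, 39, 29, 10, 31}, right has 3 {30, 34, 17}.
  Root 10: left subtree has 4 nodes {38, 1, 39, 29}, right has 1 {31}.
    Root 1: left subtree has 1 node {38}, right has 2 {39, 29}.
      Root 39: left subtree has 0 nodes { }, right has 1 {29}.
  Root 34: left subtree has 1 node {30}, right has 1 {17}.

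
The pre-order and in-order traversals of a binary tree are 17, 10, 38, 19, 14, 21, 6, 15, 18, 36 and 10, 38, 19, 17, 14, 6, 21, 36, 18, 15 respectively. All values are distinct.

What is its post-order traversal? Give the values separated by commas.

The first element of pre-order is the root; it splits in-order into left and right subtrees.
Root 17: left subtree has 3 nodes {10, 38, 19}, right has 6 {14, 6, 21, 36, 18, 15}.
  Root 10: left subtree has 0 nodes { }, right has 2 {38, 19}.
    Root 38: left subtree has 0 nodes { }, right has 1 {19}.
  Root 14: left subtree has 0 nodes { }, right has 5 {6, 21, 36, 18, 15}.
    Root 21: left subtree has 1 node {6}, right has 3 {36, 18, 15}.
      Root 15: left subtree has 2 nodes {36, 18}, right has 0 { }.
        Root 18: left subtree has 1 node {36}, right has 0 { }.

19, 38, 10, 6, 36, 18, 15, 21, 14, 17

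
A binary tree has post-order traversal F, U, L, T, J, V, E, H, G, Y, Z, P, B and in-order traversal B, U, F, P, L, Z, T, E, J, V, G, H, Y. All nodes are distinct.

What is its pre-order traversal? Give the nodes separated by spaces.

B P U F Z L Y G E T V J H

The last element of post-order is the root; it splits in-order into left and right subtrees.
Root B: left subtree has 0 nodes { }, right has 12 {U, F, P, L, Z, T, E, J, V, G, H, Y}.
  Root P: left subtree has 2 nodes {U, F}, right has 9 {L, Z, T, E, J, V, G, H, Y}.
    Root U: left subtree has 0 nodes { }, right has 1 {F}.
    Root Z: left subtree has 1 node {L}, right has 7 {T, E, J, V, G, H, Y}.
      Root Y: left subtree has 6 nodes {T, E, J, V, G, H}, right has 0 { }.
        Root G: left subtree has 4 nodes {T, E, J, V}, right has 1 {H}.
          Root E: left subtree has 1 node {T}, right has 2 {J, V}.
            Root V: left subtree has 1 node {J}, right has 0 { }.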